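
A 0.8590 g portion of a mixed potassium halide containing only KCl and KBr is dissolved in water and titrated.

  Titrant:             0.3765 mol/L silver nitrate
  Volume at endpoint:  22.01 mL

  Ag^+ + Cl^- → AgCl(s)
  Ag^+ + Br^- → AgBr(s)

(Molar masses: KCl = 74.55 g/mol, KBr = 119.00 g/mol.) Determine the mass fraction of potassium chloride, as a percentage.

24.82 %

n(AgNO3) = 0.02201 × 0.3765 = 8.287 × 10^-3 mol
Let x = n(KCl), y = n(KBr).
Titrant: 1x + 1y = 8.287 × 10^-3;  mass: 74.55x + 119.00y = 0.8590
Solving, x = 2.860 × 10^-3 mol, y = 5.427 × 10^-3 mol
mass of KCl = 2.860 × 10^-3 × 74.55 = 0.2132 g
% KCl = 0.2132 / 0.8590 × 100 = 24.82 %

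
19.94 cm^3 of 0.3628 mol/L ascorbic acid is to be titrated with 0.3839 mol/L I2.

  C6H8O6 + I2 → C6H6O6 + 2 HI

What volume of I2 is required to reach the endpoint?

n(C6H8O6) = 0.01994 L × 0.3628 mol/L = 7.234 × 10^-3 mol
n(I2) = 7.234 × 10^-3 mol (1:1 stoichiometry)
V(I2) = 7.234 × 10^-3 mol / 0.3839 mol/L = 0.01884 L = 18.84 mL

18.84 mL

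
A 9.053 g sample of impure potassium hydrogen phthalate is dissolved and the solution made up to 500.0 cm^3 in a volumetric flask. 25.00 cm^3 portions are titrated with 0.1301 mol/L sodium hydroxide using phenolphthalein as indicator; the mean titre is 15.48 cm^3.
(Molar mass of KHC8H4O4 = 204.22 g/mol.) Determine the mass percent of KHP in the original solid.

90.86 %

KHC8H4O4 + NaOH → KNaC8H4O4 + H2O
n(NaOH) per titration = 0.01548 × 0.1301 = 2.014 × 10^-3 mol
n(KHC8H4O4) in each aliquot = 2.014 × 10^-3 mol (1:1 ratio)
n(KHC8H4O4) in the whole flask = 2.014 × 10^-3 × 500.0/25.00 = 0.04028 mol
mass of KHC8H4O4 = 0.04028 × 204.22 = 8.226 g
% KHC8H4O4 = 8.226 / 9.053 × 100 = 90.86 %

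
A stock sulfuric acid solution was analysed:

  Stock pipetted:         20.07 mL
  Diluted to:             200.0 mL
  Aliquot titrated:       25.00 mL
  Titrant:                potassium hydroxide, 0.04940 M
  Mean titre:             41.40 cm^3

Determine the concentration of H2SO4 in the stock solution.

H2SO4 + 2 KOH → K2SO4 + 2 H2O
n(KOH) = 0.04140 × 0.04940 = 2.045 × 10^-3 mol
From the 1:2 ratio, n(H2SO4) in the aliquot = 1/2 × 2.045 × 10^-3 = 1.023 × 10^-3 mol
[H2SO4]_dilute = 1.023 × 10^-3 / 0.02500 = 0.04090 mol/L
Dilution factor = 200.0 / 20.07 = 9.965
[H2SO4]_stock = 0.04090 × 9.965 = 0.4076 mol/L

0.4076 M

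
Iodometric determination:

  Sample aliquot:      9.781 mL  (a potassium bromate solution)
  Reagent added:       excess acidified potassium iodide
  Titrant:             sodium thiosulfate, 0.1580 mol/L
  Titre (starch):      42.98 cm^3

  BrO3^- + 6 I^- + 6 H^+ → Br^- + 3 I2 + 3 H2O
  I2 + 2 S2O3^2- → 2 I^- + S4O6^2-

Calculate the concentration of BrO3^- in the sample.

n(S2O3^2-) = 0.04298 × 0.1580 = 6.791 × 10^-3 mol
n(I2) = n(S2O3^2-)/2 = 3.395 × 10^-3 mol
From the 1:3 ratio, n(BrO3^-) in the aliquot = 1/3 × 3.395 × 10^-3 = 1.132 × 10^-3 mol
[BrO3^-] = 1.132 × 10^-3 / 0.009781 = 0.1157 mol/L

0.1157 mol/L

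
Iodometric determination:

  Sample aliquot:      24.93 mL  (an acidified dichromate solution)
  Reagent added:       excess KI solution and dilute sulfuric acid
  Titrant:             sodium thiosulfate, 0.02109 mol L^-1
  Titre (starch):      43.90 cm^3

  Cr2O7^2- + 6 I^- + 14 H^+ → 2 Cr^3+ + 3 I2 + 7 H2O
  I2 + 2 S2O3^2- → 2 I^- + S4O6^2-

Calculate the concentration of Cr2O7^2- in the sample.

0.006190 mol/L

n(S2O3^2-) = 0.04390 × 0.02109 = 9.259 × 10^-4 mol
n(I2) = n(S2O3^2-)/2 = 4.629 × 10^-4 mol
From the 1:3 ratio, n(Cr2O7^2-) in the aliquot = 1/3 × 4.629 × 10^-4 = 1.543 × 10^-4 mol
[Cr2O7^2-] = 1.543 × 10^-4 / 0.02493 = 0.006190 mol/L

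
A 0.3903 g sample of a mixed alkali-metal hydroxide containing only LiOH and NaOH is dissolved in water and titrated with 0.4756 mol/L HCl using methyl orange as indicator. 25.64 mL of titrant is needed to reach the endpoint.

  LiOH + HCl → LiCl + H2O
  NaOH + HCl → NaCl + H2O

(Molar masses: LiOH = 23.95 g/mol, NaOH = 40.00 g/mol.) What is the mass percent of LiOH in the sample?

n(HCl) = 0.02564 × 0.4756 = 0.01219 mol
Let x = n(LiOH), y = n(NaOH).
Titrant: 1x + 1y = 0.01219;  mass: 23.95x + 40.00y = 0.3903
Solving, x = 6.073 × 10^-3 mol, y = 6.121 × 10^-3 mol
mass of LiOH = 6.073 × 10^-3 × 23.95 = 0.1455 g
% LiOH = 0.1455 / 0.3903 × 100 = 37.27 %

37.27 %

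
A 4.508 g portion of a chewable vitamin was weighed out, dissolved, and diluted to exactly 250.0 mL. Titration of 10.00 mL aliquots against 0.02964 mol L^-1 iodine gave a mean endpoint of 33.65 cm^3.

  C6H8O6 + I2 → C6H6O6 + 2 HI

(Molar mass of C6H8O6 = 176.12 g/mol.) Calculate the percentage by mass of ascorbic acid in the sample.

n(I2) per titration = 0.03365 × 0.02964 = 9.974 × 10^-4 mol
n(C6H8O6) in each aliquot = 9.974 × 10^-4 mol (1:1 ratio)
n(C6H8O6) in the whole flask = 9.974 × 10^-4 × 250.0/10.00 = 0.02493 mol
mass of C6H8O6 = 0.02493 × 176.12 = 4.391 g
% C6H8O6 = 4.391 / 4.508 × 100 = 97.42 %

97.42 %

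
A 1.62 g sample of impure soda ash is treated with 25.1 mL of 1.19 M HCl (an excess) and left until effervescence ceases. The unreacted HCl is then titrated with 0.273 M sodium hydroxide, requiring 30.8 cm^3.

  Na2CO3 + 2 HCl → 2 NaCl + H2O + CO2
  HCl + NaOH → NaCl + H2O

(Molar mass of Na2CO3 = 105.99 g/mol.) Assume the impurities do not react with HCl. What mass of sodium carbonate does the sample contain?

1.14 g

n(HCl) added = 0.0251 × 1.19 = 0.0299 mol
n(NaOH) used in back-titration = 0.0308 × 0.273 = 8.41 × 10^-3 mol
n(HCl) left over = 8.41 × 10^-3 mol (1:1 ratio)
n(HCl) consumed by analyte = 0.0299 − 8.41 × 10^-3 = 0.0215 mol
From the 1:2 ratio, n(Na2CO3) = 1/2 × 0.0215 = 0.0107 mol
mass of Na2CO3 = 0.0107 × 105.99 = 1.14 g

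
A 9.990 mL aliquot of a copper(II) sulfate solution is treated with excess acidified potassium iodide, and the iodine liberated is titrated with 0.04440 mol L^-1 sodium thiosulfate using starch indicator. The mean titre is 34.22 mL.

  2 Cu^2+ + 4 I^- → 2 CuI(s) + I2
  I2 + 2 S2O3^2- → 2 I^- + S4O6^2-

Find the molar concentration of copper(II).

n(S2O3^2-) = 0.03422 × 0.04440 = 1.519 × 10^-3 mol
n(I2) = n(S2O3^2-)/2 = 7.597 × 10^-4 mol
From the 2:1 ratio, n(Cu2+) in the aliquot = 2/1 × 7.597 × 10^-4 = 1.519 × 10^-3 mol
[Cu2+] = 1.519 × 10^-3 / 0.009990 = 0.1521 mol/L

0.1521 mol/L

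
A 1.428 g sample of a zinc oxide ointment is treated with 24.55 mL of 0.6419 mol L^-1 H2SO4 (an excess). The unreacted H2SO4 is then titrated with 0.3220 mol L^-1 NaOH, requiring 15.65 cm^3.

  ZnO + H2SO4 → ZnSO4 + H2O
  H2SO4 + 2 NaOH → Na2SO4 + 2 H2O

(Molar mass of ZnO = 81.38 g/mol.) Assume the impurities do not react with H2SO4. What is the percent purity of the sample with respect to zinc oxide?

75.45 %

n(H2SO4) added = 0.02455 × 0.6419 = 0.01576 mol
n(NaOH) used in back-titration = 0.01565 × 0.3220 = 5.039 × 10^-3 mol
From the 1:2 ratio, n(H2SO4) left over = 1/2 × 5.039 × 10^-3 = 2.520 × 10^-3 mol
n(H2SO4) consumed by analyte = 0.01576 − 2.520 × 10^-3 = 0.01324 mol
n(ZnO) = 0.01324 mol (1:1 ratio)
mass of ZnO = 0.01324 × 81.38 = 1.077 g
% ZnO = 1.077 / 1.428 × 100 = 75.45 %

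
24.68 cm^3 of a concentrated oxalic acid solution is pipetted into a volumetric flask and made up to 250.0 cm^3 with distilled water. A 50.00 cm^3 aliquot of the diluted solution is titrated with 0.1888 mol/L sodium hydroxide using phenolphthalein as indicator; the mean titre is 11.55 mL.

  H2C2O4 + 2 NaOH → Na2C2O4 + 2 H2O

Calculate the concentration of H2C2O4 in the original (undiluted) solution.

0.2209 mol/L

n(NaOH) = 0.01155 × 0.1888 = 2.181 × 10^-3 mol
From the 1:2 ratio, n(H2C2O4) in the aliquot = 1/2 × 2.181 × 10^-3 = 1.090 × 10^-3 mol
[H2C2O4]_dilute = 1.090 × 10^-3 / 0.05000 = 0.02181 mol/L
Dilution factor = 250.0 / 24.68 = 10.13
[H2C2O4]_stock = 0.02181 × 10.13 = 0.2209 mol/L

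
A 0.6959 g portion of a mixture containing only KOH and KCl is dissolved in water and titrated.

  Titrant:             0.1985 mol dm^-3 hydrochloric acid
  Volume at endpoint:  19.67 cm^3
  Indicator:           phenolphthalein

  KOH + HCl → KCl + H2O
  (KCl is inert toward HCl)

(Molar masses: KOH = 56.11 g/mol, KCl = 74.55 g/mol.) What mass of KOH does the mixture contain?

0.2191 g

n(HCl) = 0.01967 × 0.1985 = 3.904 × 10^-3 mol
Let x = n(KOH), y = n(KCl).
Titrant: 1x = 3.904 × 10^-3;  mass: 56.11x + 74.55y = 0.6959
Solving, x = 3.904 × 10^-3 mol, y = 6.396 × 10^-3 mol
mass of KOH = 3.904 × 10^-3 × 56.11 = 0.2191 g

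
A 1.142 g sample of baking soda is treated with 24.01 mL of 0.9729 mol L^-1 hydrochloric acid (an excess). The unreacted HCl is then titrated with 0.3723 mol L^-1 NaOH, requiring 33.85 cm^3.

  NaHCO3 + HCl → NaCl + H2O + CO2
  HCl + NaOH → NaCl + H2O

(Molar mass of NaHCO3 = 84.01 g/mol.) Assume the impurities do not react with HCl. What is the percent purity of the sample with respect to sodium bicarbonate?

79.13 %

n(HCl) added = 0.02401 × 0.9729 = 0.02336 mol
n(NaOH) used in back-titration = 0.03385 × 0.3723 = 0.01260 mol
n(HCl) left over = 0.01260 mol (1:1 ratio)
n(HCl) consumed by analyte = 0.02336 − 0.01260 = 0.01076 mol
n(NaHCO3) = 0.01076 mol (1:1 ratio)
mass of NaHCO3 = 0.01076 × 84.01 = 0.9037 g
% NaHCO3 = 0.9037 / 1.142 × 100 = 79.13 %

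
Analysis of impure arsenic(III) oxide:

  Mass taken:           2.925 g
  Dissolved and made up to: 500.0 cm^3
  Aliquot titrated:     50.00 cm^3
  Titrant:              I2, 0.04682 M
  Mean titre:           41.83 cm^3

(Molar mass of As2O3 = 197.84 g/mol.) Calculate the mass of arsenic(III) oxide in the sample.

1.937 g

As2O3 + 2 I2 + 2 H2O → As2O5 + 4 HI
n(I2) per titration = 0.04183 × 0.04682 = 1.958 × 10^-3 mol
From the 1:2 ratio, n(As2O3) in each aliquot = 1/2 × 1.958 × 10^-3 = 9.792 × 10^-4 mol
n(As2O3) in the whole flask = 9.792 × 10^-4 × 500.0/50.00 = 9.792 × 10^-3 mol
mass of As2O3 = 9.792 × 10^-3 × 197.84 = 1.937 g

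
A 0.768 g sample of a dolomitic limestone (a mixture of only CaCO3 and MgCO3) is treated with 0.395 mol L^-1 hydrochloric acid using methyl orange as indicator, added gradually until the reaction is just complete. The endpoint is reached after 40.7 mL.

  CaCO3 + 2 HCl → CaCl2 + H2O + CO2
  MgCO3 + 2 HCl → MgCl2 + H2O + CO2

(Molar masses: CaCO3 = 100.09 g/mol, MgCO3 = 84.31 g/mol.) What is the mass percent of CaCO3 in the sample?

n(HCl) = 0.0407 × 0.395 = 0.0161 mol
Let x = n(CaCO3), y = n(MgCO3).
Titrant: 2x + 2y = 0.0161;  mass: 100.09x + 84.31y = 0.768
Solving, x = 5.72 × 10^-3 mol, y = 2.32 × 10^-3 mol
mass of CaCO3 = 5.72 × 10^-3 × 100.09 = 0.573 g
% CaCO3 = 0.573 / 0.768 × 100 = 74.6 %

74.6 %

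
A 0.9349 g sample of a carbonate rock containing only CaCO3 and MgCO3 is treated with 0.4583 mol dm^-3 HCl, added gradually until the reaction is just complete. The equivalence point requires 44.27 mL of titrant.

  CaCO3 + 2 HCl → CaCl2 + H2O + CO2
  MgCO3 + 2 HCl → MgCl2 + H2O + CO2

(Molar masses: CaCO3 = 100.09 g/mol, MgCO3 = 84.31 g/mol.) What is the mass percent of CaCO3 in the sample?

54.02 %

n(HCl) = 0.04427 × 0.4583 = 0.02029 mol
Let x = n(CaCO3), y = n(MgCO3).
Titrant: 2x + 2y = 0.02029;  mass: 100.09x + 84.31y = 0.9349
Solving, x = 5.046 × 10^-3 mol, y = 5.099 × 10^-3 mol
mass of CaCO3 = 5.046 × 10^-3 × 100.09 = 0.5050 g
% CaCO3 = 0.5050 / 0.9349 × 100 = 54.02 %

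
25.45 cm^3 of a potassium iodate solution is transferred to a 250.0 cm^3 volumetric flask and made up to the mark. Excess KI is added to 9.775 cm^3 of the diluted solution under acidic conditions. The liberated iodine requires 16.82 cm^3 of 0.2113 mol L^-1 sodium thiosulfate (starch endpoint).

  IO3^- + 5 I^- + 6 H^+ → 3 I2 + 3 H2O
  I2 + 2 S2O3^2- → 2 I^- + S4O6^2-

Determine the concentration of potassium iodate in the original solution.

0.5953 mol/L

n(S2O3^2-) = 0.01682 × 0.2113 = 3.554 × 10^-3 mol
n(I2) = n(S2O3^2-)/2 = 1.777 × 10^-3 mol
From the 1:3 ratio, n(IO3^-) in the aliquot = 1/3 × 1.777 × 10^-3 = 5.923 × 10^-4 mol
[IO3^-]_dilute = 5.923 × 10^-4 / 0.009775 = 0.06060 mol/L
[IO3^-]_original = 0.06060 × 250.0/25.45 = 0.5953 mol/L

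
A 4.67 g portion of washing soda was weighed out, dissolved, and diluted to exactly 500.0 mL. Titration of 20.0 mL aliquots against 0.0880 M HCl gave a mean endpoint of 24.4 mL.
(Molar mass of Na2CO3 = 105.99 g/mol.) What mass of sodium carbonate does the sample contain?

2.84 g

Na2CO3 + 2 HCl → 2 NaCl + H2O + CO2
n(HCl) per titration = 0.0244 × 0.0880 = 2.15 × 10^-3 mol
From the 1:2 ratio, n(Na2CO3) in each aliquot = 1/2 × 2.15 × 10^-3 = 1.07 × 10^-3 mol
n(Na2CO3) in the whole flask = 1.07 × 10^-3 × 500.0/20.0 = 0.0268 mol
mass of Na2CO3 = 0.0268 × 105.99 = 2.84 g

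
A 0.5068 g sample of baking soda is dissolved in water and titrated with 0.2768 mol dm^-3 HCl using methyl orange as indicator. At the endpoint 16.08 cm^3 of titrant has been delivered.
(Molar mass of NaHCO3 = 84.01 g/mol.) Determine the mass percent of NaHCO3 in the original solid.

NaHCO3 + HCl → NaCl + H2O + CO2
n(HCl) = 0.01608 L × 0.2768 mol/L = 4.451 × 10^-3 mol
n(NaHCO3) = 4.451 × 10^-3 mol (1:1 ratio)
mass of NaHCO3 = 4.451 × 10^-3 × 84.01 g/mol = 0.3739 g
% NaHCO3 = 0.3739 / 0.5068 × 100 = 73.78 %

73.78 %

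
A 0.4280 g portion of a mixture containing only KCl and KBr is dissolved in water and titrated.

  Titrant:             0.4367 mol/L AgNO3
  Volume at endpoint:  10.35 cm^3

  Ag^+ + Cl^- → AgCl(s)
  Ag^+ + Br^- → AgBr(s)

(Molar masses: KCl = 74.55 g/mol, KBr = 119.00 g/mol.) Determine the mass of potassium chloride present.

n(AgNO3) = 0.01035 × 0.4367 = 4.520 × 10^-3 mol
Let x = n(KCl), y = n(KBr).
Titrant: 1x + 1y = 4.520 × 10^-3;  mass: 74.55x + 119.00y = 0.4280
Solving, x = 2.472 × 10^-3 mol, y = 2.048 × 10^-3 mol
mass of KCl = 2.472 × 10^-3 × 74.55 = 0.1843 g

0.1843 g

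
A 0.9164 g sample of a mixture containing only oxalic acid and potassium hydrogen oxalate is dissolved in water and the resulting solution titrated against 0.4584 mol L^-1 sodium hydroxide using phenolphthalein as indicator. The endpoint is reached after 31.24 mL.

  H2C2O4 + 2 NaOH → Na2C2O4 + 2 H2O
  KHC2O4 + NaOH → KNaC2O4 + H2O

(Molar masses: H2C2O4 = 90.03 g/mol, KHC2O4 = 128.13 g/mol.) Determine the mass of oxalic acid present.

n(NaOH) = 0.03124 × 0.4584 = 0.01432 mol
Let x = n(H2C2O4), y = n(KHC2O4).
Titrant: 2x + 1y = 0.01432;  mass: 90.03x + 128.13y = 0.9164
Solving, x = 5.525 × 10^-3 mol, y = 3.270 × 10^-3 mol
mass of H2C2O4 = 5.525 × 10^-3 × 90.03 = 0.4974 g

0.4974 g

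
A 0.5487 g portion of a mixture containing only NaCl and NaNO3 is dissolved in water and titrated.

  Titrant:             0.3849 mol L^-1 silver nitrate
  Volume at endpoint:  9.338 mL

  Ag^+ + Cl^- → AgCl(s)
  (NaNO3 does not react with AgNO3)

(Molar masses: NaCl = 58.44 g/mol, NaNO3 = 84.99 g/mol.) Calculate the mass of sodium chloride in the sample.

0.2100 g

n(AgNO3) = 0.009338 × 0.3849 = 3.594 × 10^-3 mol
Let x = n(NaCl), y = n(NaNO3).
Titrant: 1x = 3.594 × 10^-3;  mass: 58.44x + 84.99y = 0.5487
Solving, x = 3.594 × 10^-3 mol, y = 3.985 × 10^-3 mol
mass of NaCl = 3.594 × 10^-3 × 58.44 = 0.2100 g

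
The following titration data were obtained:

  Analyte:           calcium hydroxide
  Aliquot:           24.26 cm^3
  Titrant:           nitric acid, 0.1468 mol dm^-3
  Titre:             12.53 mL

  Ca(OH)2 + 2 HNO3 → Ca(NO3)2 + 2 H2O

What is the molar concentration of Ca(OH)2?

0.03791 mol/L

n(HNO3) = 0.01253 L × 0.1468 mol/L = 1.839 × 10^-3 mol
From the 1:2 mole ratio, n(Ca(OH)2) = 1/2 × 1.839 × 10^-3 = 9.197 × 10^-4 mol
[Ca(OH)2] = 9.197 × 10^-4 mol / 0.02426 L = 0.03791 mol/L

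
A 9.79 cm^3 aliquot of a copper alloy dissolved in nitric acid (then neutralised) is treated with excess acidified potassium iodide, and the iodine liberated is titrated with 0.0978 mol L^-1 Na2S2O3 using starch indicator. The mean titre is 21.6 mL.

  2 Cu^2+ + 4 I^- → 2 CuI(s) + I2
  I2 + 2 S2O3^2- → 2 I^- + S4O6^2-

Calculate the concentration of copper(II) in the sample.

n(S2O3^2-) = 0.0216 × 0.0978 = 2.11 × 10^-3 mol
n(I2) = n(S2O3^2-)/2 = 1.06 × 10^-3 mol
From the 2:1 ratio, n(Cu2+) in the aliquot = 2/1 × 1.06 × 10^-3 = 2.11 × 10^-3 mol
[Cu2+] = 2.11 × 10^-3 / 0.00979 = 0.216 mol/L

0.216 mol/L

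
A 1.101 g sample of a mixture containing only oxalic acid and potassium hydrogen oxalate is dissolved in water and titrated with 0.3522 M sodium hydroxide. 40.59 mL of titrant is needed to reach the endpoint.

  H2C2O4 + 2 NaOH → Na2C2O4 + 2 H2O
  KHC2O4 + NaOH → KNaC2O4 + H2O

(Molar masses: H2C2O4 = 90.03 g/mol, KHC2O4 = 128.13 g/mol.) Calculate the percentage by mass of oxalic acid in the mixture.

35.95 %

n(NaOH) = 0.04059 × 0.3522 = 0.01430 mol
Let x = n(H2C2O4), y = n(KHC2O4).
Titrant: 2x + 1y = 0.01430;  mass: 90.03x + 128.13y = 1.101
Solving, x = 4.396 × 10^-3 mol, y = 5.504 × 10^-3 mol
mass of H2C2O4 = 4.396 × 10^-3 × 90.03 = 0.3958 g
% H2C2O4 = 0.3958 / 1.101 × 100 = 35.95 %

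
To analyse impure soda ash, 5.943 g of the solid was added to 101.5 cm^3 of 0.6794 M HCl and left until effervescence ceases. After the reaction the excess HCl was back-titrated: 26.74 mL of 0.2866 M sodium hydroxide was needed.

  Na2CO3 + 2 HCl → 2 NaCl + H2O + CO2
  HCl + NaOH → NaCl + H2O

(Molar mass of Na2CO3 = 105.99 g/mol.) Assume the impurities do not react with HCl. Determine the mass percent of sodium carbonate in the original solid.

54.66 %

n(HCl) added = 0.1015 × 0.6794 = 0.06896 mol
n(NaOH) used in back-titration = 0.02674 × 0.2866 = 7.664 × 10^-3 mol
n(HCl) left over = 7.664 × 10^-3 mol (1:1 ratio)
n(HCl) consumed by analyte = 0.06896 − 7.664 × 10^-3 = 0.06130 mol
From the 1:2 ratio, n(Na2CO3) = 1/2 × 0.06130 = 0.03065 mol
mass of Na2CO3 = 0.03065 × 105.99 = 3.248 g
% Na2CO3 = 3.248 / 5.943 × 100 = 54.66 %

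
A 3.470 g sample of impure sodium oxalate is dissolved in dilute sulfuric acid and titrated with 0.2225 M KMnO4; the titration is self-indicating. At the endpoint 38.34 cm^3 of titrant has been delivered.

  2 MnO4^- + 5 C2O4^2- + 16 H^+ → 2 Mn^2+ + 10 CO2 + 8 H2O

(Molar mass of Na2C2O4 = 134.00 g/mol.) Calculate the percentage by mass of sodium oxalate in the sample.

82.36 %

n(KMnO4) = 0.03834 L × 0.2225 mol/L = 8.531 × 10^-3 mol
From the 5:2 ratio, n(Na2C2O4) = 5/2 × 8.531 × 10^-3 = 0.02133 mol
mass of Na2C2O4 = 0.02133 × 134.00 g/mol = 2.858 g
% Na2C2O4 = 2.858 / 3.470 × 100 = 82.36 %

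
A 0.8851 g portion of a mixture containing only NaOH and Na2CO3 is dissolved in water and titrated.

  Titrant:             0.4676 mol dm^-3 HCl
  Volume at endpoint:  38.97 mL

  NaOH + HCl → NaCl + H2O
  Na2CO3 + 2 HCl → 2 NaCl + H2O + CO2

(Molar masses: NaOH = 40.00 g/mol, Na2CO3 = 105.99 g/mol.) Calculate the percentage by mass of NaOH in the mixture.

28.03 %

n(HCl) = 0.03897 × 0.4676 = 0.01822 mol
Let x = n(NaOH), y = n(Na2CO3).
Titrant: 1x + 2y = 0.01822;  mass: 40.00x + 105.99y = 0.8851
Solving, x = 6.202 × 10^-3 mol, y = 6.010 × 10^-3 mol
mass of NaOH = 6.202 × 10^-3 × 40.00 = 0.2481 g
% NaOH = 0.2481 / 0.8851 × 100 = 28.03 %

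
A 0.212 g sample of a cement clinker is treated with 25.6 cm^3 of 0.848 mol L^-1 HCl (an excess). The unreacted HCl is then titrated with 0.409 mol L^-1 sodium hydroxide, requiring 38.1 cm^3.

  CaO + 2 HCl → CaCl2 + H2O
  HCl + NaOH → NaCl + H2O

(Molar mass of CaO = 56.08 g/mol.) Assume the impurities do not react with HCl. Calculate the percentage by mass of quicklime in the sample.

81.0 %

n(HCl) added = 0.0256 × 0.848 = 0.0217 mol
n(NaOH) used in back-titration = 0.0381 × 0.409 = 0.0156 mol
n(HCl) left over = 0.0156 mol (1:1 ratio)
n(HCl) consumed by analyte = 0.0217 − 0.0156 = 6.13 × 10^-3 mol
From the 1:2 ratio, n(CaO) = 1/2 × 6.13 × 10^-3 = 3.06 × 10^-3 mol
mass of CaO = 3.06 × 10^-3 × 56.08 = 0.172 g
% CaO = 0.172 / 0.212 × 100 = 81.0 %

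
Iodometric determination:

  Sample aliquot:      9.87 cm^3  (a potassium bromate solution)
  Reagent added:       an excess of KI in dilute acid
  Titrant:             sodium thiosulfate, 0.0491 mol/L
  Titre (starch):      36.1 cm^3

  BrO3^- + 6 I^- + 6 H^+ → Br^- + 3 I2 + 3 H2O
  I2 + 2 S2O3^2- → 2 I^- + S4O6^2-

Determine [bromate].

0.0299 mol/L

n(S2O3^2-) = 0.0361 × 0.0491 = 1.77 × 10^-3 mol
n(I2) = n(S2O3^2-)/2 = 8.86 × 10^-4 mol
From the 1:3 ratio, n(BrO3^-) in the aliquot = 1/3 × 8.86 × 10^-4 = 2.95 × 10^-4 mol
[BrO3^-] = 2.95 × 10^-4 / 0.00987 = 0.0299 mol/L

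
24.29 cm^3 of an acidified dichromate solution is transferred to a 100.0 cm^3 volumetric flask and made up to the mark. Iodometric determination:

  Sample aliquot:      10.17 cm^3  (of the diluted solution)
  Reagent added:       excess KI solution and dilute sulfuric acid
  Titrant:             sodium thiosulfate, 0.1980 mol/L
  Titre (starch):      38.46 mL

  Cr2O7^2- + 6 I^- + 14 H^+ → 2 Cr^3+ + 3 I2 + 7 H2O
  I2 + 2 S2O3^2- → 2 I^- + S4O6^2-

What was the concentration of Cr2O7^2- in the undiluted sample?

0.5138 mol/L

n(S2O3^2-) = 0.03846 × 0.1980 = 7.615 × 10^-3 mol
n(I2) = n(S2O3^2-)/2 = 3.808 × 10^-3 mol
From the 1:3 ratio, n(Cr2O7^2-) in the aliquot = 1/3 × 3.808 × 10^-3 = 1.269 × 10^-3 mol
[Cr2O7^2-]_dilute = 1.269 × 10^-3 / 0.01017 = 0.1248 mol/L
[Cr2O7^2-]_original = 0.1248 × 100.0/24.29 = 0.5138 mol/L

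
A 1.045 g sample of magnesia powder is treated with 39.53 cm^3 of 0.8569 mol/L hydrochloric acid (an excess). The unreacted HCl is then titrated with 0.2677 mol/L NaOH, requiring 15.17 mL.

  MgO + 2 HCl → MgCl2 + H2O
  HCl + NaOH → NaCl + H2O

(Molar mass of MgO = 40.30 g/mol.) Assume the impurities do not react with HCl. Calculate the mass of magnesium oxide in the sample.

0.6007 g

n(HCl) added = 0.03953 × 0.8569 = 0.03387 mol
n(NaOH) used in back-titration = 0.01517 × 0.2677 = 4.061 × 10^-3 mol
n(HCl) left over = 4.061 × 10^-3 mol (1:1 ratio)
n(HCl) consumed by analyte = 0.03387 − 4.061 × 10^-3 = 0.02981 mol
From the 1:2 ratio, n(MgO) = 1/2 × 0.02981 = 0.01491 mol
mass of MgO = 0.01491 × 40.30 = 0.6007 g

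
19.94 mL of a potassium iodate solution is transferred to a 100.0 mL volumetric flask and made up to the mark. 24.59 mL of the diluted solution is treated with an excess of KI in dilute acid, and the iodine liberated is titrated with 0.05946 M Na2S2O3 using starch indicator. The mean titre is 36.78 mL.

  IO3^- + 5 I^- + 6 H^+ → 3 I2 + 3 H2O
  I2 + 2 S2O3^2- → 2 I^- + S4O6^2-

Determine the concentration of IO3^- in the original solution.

0.07434 M

n(S2O3^2-) = 0.03678 × 0.05946 = 2.187 × 10^-3 mol
n(I2) = n(S2O3^2-)/2 = 1.093 × 10^-3 mol
From the 1:3 ratio, n(IO3^-) in the aliquot = 1/3 × 1.093 × 10^-3 = 3.645 × 10^-4 mol
[IO3^-]_dilute = 3.645 × 10^-4 / 0.02459 = 0.01482 mol/L
[IO3^-]_original = 0.01482 × 100.0/19.94 = 0.07434 mol/L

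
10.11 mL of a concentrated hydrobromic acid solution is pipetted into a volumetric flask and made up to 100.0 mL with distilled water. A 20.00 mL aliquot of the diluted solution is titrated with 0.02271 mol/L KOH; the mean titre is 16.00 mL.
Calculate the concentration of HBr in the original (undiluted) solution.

0.1797 mol/L

HBr + KOH → KBr + H2O
n(KOH) = 0.01600 × 0.02271 = 3.634 × 10^-4 mol
n(HBr) in the aliquot = 3.634 × 10^-4 mol (1:1 ratio)
[HBr]_dilute = 3.634 × 10^-4 / 0.02000 = 0.01817 mol/L
Dilution factor = 100.0 / 10.11 = 9.891
[HBr]_stock = 0.01817 × 9.891 = 0.1797 mol/L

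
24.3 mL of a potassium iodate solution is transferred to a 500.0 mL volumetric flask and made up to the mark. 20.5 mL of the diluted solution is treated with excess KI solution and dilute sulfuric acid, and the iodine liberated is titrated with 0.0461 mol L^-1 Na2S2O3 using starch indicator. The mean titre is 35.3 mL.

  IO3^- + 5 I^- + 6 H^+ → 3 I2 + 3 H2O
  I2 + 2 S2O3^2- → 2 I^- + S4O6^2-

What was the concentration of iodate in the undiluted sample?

n(S2O3^2-) = 0.0353 × 0.0461 = 1.63 × 10^-3 mol
n(I2) = n(S2O3^2-)/2 = 8.14 × 10^-4 mol
From the 1:3 ratio, n(IO3^-) in the aliquot = 1/3 × 8.14 × 10^-4 = 2.71 × 10^-4 mol
[IO3^-]_dilute = 2.71 × 10^-4 / 0.0205 = 0.0132 mol/L
[IO3^-]_original = 0.0132 × 500.0/24.3 = 0.272 mol/L

0.272 mol/L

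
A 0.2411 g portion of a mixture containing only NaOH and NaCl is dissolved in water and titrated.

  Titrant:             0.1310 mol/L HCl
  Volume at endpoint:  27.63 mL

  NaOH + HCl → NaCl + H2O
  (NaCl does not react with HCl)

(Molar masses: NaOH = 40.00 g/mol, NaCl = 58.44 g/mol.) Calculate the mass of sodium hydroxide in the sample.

n(HCl) = 0.02763 × 0.1310 = 3.620 × 10^-3 mol
Let x = n(NaOH), y = n(NaCl).
Titrant: 1x = 3.620 × 10^-3;  mass: 40.00x + 58.44y = 0.2411
Solving, x = 3.620 × 10^-3 mol, y = 1.648 × 10^-3 mol
mass of NaOH = 3.620 × 10^-3 × 40.00 = 0.1448 g

0.1448 g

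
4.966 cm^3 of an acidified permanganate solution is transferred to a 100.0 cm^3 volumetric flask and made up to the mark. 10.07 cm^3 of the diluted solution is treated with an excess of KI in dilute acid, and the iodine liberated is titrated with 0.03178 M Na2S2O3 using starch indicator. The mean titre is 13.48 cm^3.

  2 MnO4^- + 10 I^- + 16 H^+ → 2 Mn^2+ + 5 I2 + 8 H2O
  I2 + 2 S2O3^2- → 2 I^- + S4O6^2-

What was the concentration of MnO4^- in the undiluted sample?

n(S2O3^2-) = 0.01348 × 0.03178 = 4.284 × 10^-4 mol
n(I2) = n(S2O3^2-)/2 = 2.142 × 10^-4 mol
From the 2:5 ratio, n(MnO4^-) in the aliquot = 2/5 × 2.142 × 10^-4 = 8.568 × 10^-5 mol
[MnO4^-]_dilute = 8.568 × 10^-5 / 0.01007 = 0.008508 mol/L
[MnO4^-]_original = 0.008508 × 100.0/4.966 = 0.1713 mol/L

0.1713 M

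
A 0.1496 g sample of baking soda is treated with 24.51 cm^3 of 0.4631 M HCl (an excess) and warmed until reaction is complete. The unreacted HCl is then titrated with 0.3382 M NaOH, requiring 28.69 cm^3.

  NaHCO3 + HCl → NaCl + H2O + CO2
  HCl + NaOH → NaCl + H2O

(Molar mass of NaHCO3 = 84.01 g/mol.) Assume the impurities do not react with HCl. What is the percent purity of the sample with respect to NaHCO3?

n(HCl) added = 0.02451 × 0.4631 = 0.01135 mol
n(NaOH) used in back-titration = 0.02869 × 0.3382 = 9.703 × 10^-3 mol
n(HCl) left over = 9.703 × 10^-3 mol (1:1 ratio)
n(HCl) consumed by analyte = 0.01135 − 9.703 × 10^-3 = 1.648 × 10^-3 mol
n(NaHCO3) = 1.648 × 10^-3 mol (1:1 ratio)
mass of NaHCO3 = 1.648 × 10^-3 × 84.01 = 0.1384 g
% NaHCO3 = 0.1384 / 0.1496 × 100 = 92.52 %

92.52 %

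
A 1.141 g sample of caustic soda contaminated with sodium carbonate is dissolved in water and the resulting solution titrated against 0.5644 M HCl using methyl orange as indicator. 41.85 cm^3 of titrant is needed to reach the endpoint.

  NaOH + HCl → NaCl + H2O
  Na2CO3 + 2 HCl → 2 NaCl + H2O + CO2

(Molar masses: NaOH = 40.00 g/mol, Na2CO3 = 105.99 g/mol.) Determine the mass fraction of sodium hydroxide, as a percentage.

n(HCl) = 0.04185 × 0.5644 = 0.02362 mol
Let x = n(NaOH), y = n(Na2CO3).
Titrant: 1x + 2y = 0.02362;  mass: 40.00x + 105.99y = 1.141
Solving, x = 8.522 × 10^-3 mol, y = 7.549 × 10^-3 mol
mass of NaOH = 8.522 × 10^-3 × 40.00 = 0.3409 g
% NaOH = 0.3409 / 1.141 × 100 = 29.88 %

29.88 %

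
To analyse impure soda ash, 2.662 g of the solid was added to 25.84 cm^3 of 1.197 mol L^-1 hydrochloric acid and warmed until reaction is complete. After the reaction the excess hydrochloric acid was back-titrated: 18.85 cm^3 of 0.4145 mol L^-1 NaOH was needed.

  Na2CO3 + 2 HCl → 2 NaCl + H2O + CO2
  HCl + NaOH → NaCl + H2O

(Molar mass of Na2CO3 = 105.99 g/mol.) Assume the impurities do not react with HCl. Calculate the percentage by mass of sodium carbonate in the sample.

n(HCl) added = 0.02584 × 1.197 = 0.03093 mol
n(NaOH) used in back-titration = 0.01885 × 0.4145 = 7.813 × 10^-3 mol
n(HCl) left over = 7.813 × 10^-3 mol (1:1 ratio)
n(HCl) consumed by analyte = 0.03093 − 7.813 × 10^-3 = 0.02312 mol
From the 1:2 ratio, n(Na2CO3) = 1/2 × 0.02312 = 0.01156 mol
mass of Na2CO3 = 0.01156 × 105.99 = 1.225 g
% Na2CO3 = 1.225 / 2.662 × 100 = 46.02 %

46.02 %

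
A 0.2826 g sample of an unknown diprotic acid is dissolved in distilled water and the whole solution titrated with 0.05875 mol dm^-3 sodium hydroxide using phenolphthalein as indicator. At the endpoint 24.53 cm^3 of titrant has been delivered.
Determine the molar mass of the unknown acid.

392.2 g/mol

n(NaOH) = 0.02453 L × 0.05875 mol/L = 1.441 × 10^-3 mol
From the 1:2 ratio, n(H2A) = 1/2 × 1.441 × 10^-3 = 7.206 × 10^-4 mol
M = m / n = 0.2826 g / 7.206 × 10^-4 mol = 392.2 g/mol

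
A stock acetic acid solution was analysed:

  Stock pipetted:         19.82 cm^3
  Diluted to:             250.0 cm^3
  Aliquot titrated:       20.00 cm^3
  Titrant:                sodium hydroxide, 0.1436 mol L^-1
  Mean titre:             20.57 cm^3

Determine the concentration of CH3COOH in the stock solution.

CH3COOH + NaOH → CH3COONa + H2O
n(NaOH) = 0.02057 × 0.1436 = 2.954 × 10^-3 mol
n(CH3COOH) in the aliquot = 2.954 × 10^-3 mol (1:1 ratio)
[CH3COOH]_dilute = 2.954 × 10^-3 / 0.02000 = 0.1477 mol/L
Dilution factor = 250.0 / 19.82 = 12.61
[CH3COOH]_stock = 0.1477 × 12.61 = 1.863 mol/L

1.863 mol/L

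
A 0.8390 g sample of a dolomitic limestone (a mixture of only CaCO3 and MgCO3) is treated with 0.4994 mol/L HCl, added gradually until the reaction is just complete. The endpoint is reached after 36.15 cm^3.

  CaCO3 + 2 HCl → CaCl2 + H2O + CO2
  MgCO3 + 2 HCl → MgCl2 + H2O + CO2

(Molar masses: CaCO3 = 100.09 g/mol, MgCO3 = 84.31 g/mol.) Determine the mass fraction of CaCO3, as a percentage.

58.94 %

n(HCl) = 0.03615 × 0.4994 = 0.01805 mol
Let x = n(CaCO3), y = n(MgCO3).
Titrant: 2x + 2y = 0.01805;  mass: 100.09x + 84.31y = 0.8390
Solving, x = 4.941 × 10^-3 mol, y = 4.086 × 10^-3 mol
mass of CaCO3 = 4.941 × 10^-3 × 100.09 = 0.4945 g
% CaCO3 = 0.4945 / 0.8390 × 100 = 58.94 %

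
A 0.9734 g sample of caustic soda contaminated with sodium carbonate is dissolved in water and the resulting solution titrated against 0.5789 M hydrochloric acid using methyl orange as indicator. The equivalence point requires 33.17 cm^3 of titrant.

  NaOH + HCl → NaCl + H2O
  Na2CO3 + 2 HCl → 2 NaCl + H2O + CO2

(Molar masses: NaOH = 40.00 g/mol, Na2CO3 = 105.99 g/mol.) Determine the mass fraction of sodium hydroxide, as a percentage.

n(HCl) = 0.03317 × 0.5789 = 0.01920 mol
Let x = n(NaOH), y = n(Na2CO3).
Titrant: 1x + 2y = 0.01920;  mass: 40.00x + 105.99y = 0.9734
Solving, x = 3.403 × 10^-3 mol, y = 7.900 × 10^-3 mol
mass of NaOH = 3.403 × 10^-3 × 40.00 = 0.1361 g
% NaOH = 0.1361 / 0.9734 × 100 = 13.98 %

13.98 %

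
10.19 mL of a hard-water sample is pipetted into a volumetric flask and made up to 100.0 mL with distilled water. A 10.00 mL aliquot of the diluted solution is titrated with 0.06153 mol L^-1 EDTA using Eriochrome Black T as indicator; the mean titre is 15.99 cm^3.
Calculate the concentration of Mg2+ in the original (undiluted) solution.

0.9655 mol/L

Mg^2+ + EDTA^4- → [Mg(EDTA)]^2-
n(EDTA) = 0.01599 × 0.06153 = 9.839 × 10^-4 mol
n(Mg2+) in the aliquot = 9.839 × 10^-4 mol (1:1 ratio)
[Mg2+]_dilute = 9.839 × 10^-4 / 0.01000 = 0.09839 mol/L
Dilution factor = 100.0 / 10.19 = 9.814
[Mg2+]_stock = 0.09839 × 9.814 = 0.9655 mol/L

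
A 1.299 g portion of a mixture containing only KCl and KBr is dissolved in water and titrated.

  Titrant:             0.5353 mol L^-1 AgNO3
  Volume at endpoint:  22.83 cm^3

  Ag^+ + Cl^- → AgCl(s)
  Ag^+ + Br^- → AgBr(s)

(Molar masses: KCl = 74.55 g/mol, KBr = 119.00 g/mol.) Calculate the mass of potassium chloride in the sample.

0.2604 g

n(AgNO3) = 0.02283 × 0.5353 = 0.01222 mol
Let x = n(KCl), y = n(KBr).
Titrant: 1x + 1y = 0.01222;  mass: 74.55x + 119.00y = 1.299
Solving, x = 3.494 × 10^-3 mol, y = 8.727 × 10^-3 mol
mass of KCl = 3.494 × 10^-3 × 74.55 = 0.2604 g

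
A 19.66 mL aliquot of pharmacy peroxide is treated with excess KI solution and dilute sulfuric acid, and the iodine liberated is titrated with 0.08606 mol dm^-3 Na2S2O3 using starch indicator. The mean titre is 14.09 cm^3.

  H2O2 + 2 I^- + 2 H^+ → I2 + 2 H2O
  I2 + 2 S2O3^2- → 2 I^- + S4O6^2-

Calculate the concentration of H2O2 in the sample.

0.03084 mol/L

n(S2O3^2-) = 0.01409 × 0.08606 = 1.213 × 10^-3 mol
n(I2) = n(S2O3^2-)/2 = 6.063 × 10^-4 mol
n(H2O2) in the aliquot = 6.063 × 10^-4 mol (1:1 ratio)
[H2O2] = 6.063 × 10^-4 / 0.01966 = 0.03084 mol/L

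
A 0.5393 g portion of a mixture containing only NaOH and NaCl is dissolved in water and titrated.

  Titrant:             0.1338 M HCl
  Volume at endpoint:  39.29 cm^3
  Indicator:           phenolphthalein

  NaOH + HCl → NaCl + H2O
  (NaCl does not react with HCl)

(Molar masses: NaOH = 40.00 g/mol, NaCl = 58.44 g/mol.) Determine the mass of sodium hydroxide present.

n(HCl) = 0.03929 × 0.1338 = 5.257 × 10^-3 mol
Let x = n(NaOH), y = n(NaCl).
Titrant: 1x = 5.257 × 10^-3;  mass: 40.00x + 58.44y = 0.5393
Solving, x = 5.257 × 10^-3 mol, y = 5.630 × 10^-3 mol
mass of NaOH = 5.257 × 10^-3 × 40.00 = 0.2103 g

0.2103 g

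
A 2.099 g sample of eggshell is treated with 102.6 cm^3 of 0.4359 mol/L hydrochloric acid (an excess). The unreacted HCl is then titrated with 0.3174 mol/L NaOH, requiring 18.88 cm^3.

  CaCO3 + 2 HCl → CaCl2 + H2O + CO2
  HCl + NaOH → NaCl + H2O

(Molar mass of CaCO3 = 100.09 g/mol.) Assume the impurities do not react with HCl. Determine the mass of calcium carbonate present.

1.938 g

n(HCl) added = 0.1026 × 0.4359 = 0.04472 mol
n(NaOH) used in back-titration = 0.01888 × 0.3174 = 5.993 × 10^-3 mol
n(HCl) left over = 5.993 × 10^-3 mol (1:1 ratio)
n(HCl) consumed by analyte = 0.04472 − 5.993 × 10^-3 = 0.03873 mol
From the 1:2 ratio, n(CaCO3) = 1/2 × 0.03873 = 0.01937 mol
mass of CaCO3 = 0.01937 × 100.09 = 1.938 g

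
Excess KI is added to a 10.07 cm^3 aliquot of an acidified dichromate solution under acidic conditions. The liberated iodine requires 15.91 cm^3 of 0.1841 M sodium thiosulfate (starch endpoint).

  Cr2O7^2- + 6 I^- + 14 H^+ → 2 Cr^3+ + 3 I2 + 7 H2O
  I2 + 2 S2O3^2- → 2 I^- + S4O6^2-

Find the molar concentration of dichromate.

n(S2O3^2-) = 0.01591 × 0.1841 = 2.929 × 10^-3 mol
n(I2) = n(S2O3^2-)/2 = 1.465 × 10^-3 mol
From the 1:3 ratio, n(Cr2O7^2-) in the aliquot = 1/3 × 1.465 × 10^-3 = 4.882 × 10^-4 mol
[Cr2O7^2-] = 4.882 × 10^-4 / 0.01007 = 0.04848 mol/L

0.04848 M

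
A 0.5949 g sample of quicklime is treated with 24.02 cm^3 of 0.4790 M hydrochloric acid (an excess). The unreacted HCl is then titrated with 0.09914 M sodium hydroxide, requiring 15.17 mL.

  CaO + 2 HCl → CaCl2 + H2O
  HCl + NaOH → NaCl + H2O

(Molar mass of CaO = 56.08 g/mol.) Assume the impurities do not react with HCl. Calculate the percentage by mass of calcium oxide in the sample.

47.14 %

n(HCl) added = 0.02402 × 0.4790 = 0.01151 mol
n(NaOH) used in back-titration = 0.01517 × 0.09914 = 1.504 × 10^-3 mol
n(HCl) left over = 1.504 × 10^-3 mol (1:1 ratio)
n(HCl) consumed by analyte = 0.01151 − 1.504 × 10^-3 = 0.01000 mol
From the 1:2 ratio, n(CaO) = 1/2 × 0.01000 = 5.001 × 10^-3 mol
mass of CaO = 5.001 × 10^-3 × 56.08 = 0.2804 g
% CaO = 0.2804 / 0.5949 × 100 = 47.14 %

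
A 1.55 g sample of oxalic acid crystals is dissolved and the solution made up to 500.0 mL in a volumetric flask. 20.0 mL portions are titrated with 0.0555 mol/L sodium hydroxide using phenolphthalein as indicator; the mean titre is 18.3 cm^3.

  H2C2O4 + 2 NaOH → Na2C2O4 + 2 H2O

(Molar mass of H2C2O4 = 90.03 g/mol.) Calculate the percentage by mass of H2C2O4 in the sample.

n(NaOH) per titration = 0.0183 × 0.0555 = 1.02 × 10^-3 mol
From the 1:2 ratio, n(H2C2O4) in each aliquot = 1/2 × 1.02 × 10^-3 = 5.08 × 10^-4 mol
n(H2C2O4) in the whole flask = 5.08 × 10^-4 × 500.0/20.0 = 0.0127 mol
mass of H2C2O4 = 0.0127 × 90.03 = 1.14 g
% H2C2O4 = 1.14 / 1.55 × 100 = 73.7 %

73.7 %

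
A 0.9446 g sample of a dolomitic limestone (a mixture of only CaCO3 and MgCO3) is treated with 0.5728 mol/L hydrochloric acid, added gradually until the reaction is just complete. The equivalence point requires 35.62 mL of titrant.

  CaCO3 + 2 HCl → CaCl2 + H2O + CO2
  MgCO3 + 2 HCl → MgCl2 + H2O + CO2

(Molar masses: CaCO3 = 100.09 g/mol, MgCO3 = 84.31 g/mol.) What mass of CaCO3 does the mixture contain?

0.5360 g

n(HCl) = 0.03562 × 0.5728 = 0.02040 mol
Let x = n(CaCO3), y = n(MgCO3).
Titrant: 2x + 2y = 0.02040;  mass: 100.09x + 84.31y = 0.9446
Solving, x = 5.355 × 10^-3 mol, y = 4.846 × 10^-3 mol
mass of CaCO3 = 5.355 × 10^-3 × 100.09 = 0.5360 g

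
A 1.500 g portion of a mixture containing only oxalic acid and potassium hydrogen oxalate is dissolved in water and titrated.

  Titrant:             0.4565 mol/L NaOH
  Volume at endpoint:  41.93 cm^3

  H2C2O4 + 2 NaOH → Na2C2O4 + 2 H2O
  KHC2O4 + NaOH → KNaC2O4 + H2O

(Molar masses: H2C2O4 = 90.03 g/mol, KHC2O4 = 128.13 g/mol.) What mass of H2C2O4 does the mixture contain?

0.5159 g

n(NaOH) = 0.04193 × 0.4565 = 0.01914 mol
Let x = n(H2C2O4), y = n(KHC2O4).
Titrant: 2x + 1y = 0.01914;  mass: 90.03x + 128.13y = 1.500
Solving, x = 5.730 × 10^-3 mol, y = 7.681 × 10^-3 mol
mass of H2C2O4 = 5.730 × 10^-3 × 90.03 = 0.5159 g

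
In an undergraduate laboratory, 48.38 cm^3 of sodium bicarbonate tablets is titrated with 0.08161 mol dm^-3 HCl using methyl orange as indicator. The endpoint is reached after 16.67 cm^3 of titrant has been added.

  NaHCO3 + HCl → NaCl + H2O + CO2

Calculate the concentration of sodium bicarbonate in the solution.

0.02812 mol/L

n(HCl) = 0.01667 L × 0.08161 mol/L = 1.360 × 10^-3 mol
n(NaHCO3) = 1.360 × 10^-3 mol (1:1 mole ratio)
[NaHCO3] = 1.360 × 10^-3 mol / 0.04838 L = 0.02812 mol/L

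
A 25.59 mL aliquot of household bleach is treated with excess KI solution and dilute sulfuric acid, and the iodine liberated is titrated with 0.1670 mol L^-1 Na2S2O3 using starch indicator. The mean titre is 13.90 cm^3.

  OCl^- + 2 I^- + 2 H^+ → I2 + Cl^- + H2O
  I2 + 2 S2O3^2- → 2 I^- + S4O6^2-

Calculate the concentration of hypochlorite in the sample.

0.04536 mol/L

n(S2O3^2-) = 0.01390 × 0.1670 = 2.321 × 10^-3 mol
n(I2) = n(S2O3^2-)/2 = 1.161 × 10^-3 mol
n(OCl^-) in the aliquot = 1.161 × 10^-3 mol (1:1 ratio)
[OCl^-] = 1.161 × 10^-3 / 0.02559 = 0.04536 mol/L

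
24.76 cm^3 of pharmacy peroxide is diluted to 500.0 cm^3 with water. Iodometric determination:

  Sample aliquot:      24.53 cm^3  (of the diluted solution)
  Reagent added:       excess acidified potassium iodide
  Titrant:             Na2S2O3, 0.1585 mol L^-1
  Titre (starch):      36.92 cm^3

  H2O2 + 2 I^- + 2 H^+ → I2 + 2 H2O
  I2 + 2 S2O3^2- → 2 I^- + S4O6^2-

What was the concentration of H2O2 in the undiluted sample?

2.409 mol/L

n(S2O3^2-) = 0.03692 × 0.1585 = 5.852 × 10^-3 mol
n(I2) = n(S2O3^2-)/2 = 2.926 × 10^-3 mol
n(H2O2) in the aliquot = 2.926 × 10^-3 mol (1:1 ratio)
[H2O2]_dilute = 2.926 × 10^-3 / 0.02453 = 0.1193 mol/L
[H2O2]_original = 0.1193 × 500.0/24.76 = 2.409 mol/L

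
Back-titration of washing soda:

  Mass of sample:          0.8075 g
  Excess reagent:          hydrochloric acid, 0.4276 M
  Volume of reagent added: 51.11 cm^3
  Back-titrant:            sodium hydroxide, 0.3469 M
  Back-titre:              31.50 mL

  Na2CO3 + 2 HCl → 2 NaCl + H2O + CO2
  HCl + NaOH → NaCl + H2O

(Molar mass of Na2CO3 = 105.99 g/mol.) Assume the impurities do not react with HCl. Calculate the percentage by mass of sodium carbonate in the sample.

n(HCl) added = 0.05111 × 0.4276 = 0.02185 mol
n(NaOH) used in back-titration = 0.03150 × 0.3469 = 0.01093 mol
n(HCl) left over = 0.01093 mol (1:1 ratio)
n(HCl) consumed by analyte = 0.02185 − 0.01093 = 0.01093 mol
From the 1:2 ratio, n(Na2CO3) = 1/2 × 0.01093 = 5.464 × 10^-3 mol
mass of Na2CO3 = 5.464 × 10^-3 × 105.99 = 0.5791 g
% Na2CO3 = 0.5791 / 0.8075 × 100 = 71.71 %

71.71 %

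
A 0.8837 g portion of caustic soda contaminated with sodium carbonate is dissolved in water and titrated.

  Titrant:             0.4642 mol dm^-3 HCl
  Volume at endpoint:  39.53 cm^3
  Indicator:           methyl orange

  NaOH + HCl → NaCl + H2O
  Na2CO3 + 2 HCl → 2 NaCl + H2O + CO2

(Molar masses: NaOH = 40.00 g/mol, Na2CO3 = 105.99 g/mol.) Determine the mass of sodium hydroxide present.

n(HCl) = 0.03953 × 0.4642 = 0.01835 mol
Let x = n(NaOH), y = n(Na2CO3).
Titrant: 1x + 2y = 0.01835;  mass: 40.00x + 105.99y = 0.8837
Solving, x = 6.829 × 10^-3 mol, y = 5.760 × 10^-3 mol
mass of NaOH = 6.829 × 10^-3 × 40.00 = 0.2732 g

0.2732 g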